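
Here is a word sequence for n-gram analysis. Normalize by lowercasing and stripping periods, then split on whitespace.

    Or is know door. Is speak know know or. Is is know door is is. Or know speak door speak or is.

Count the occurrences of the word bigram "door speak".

1

Scanning the 21 overlapping bigram windows for "door speak":
  position 19–20: door speak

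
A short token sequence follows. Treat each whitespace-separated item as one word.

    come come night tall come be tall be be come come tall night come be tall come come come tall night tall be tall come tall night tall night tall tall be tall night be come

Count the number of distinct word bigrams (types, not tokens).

36 tokens → 35 bigram windows in total.
Repeated bigrams (each contributes count−1 duplicates):
  tall night: 5
  be tall: 4
  come come: 4
  night tall: 4
  come tall: 3
  tall be: 3
  tall come: 3
  be come: 2
  … (1 more repeated)
21 duplicate windows → 35 − 21 = 14 distinct.

14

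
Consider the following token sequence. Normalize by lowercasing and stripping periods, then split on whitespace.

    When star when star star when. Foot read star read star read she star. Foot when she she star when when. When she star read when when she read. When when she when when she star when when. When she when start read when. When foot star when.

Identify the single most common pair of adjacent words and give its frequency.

Bigram frequencies (highest first):
  when when: 8
  when she: 6
  star when: 5
  she star: 4
  star read: 3
  read when: 3
  … (14 more, each ≤ 2)

"when when", 8 times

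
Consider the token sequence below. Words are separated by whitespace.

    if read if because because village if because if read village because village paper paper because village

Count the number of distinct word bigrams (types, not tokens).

17 tokens → 16 bigram windows in total.
Repeated bigrams (each contributes count−1 duplicates):
  because village: 3
  if because: 2
  if read: 2
4 duplicate windows → 16 − 4 = 12 distinct.

12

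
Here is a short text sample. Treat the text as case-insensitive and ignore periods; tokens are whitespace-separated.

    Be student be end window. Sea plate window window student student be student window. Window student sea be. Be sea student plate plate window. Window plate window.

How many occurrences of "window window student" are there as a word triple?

Scanning the 25 overlapping trigram windows for "window window student":
  position 8–10: window window student
  position 14–16: window window student

2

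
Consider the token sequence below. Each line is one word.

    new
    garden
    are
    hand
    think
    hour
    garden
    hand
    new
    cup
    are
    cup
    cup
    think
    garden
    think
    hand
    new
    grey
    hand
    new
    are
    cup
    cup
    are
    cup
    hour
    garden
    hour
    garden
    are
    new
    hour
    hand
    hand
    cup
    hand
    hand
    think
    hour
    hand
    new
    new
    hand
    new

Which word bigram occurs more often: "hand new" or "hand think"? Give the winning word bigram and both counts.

"hand new": 5 occurrences
"hand think": 2 occurrences

"hand new" (5 vs 2)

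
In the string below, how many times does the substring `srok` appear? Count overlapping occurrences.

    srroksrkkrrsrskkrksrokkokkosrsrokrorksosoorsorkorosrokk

Sliding a length-4 window over the 55 characters (52 positions):
  position 19–22: srok
  position 30–33: srok
  position 51–54: srok

3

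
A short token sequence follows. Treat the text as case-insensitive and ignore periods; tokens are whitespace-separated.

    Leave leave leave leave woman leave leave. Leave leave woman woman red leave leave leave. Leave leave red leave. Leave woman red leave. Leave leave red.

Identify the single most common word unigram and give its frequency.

Unigram frequencies (highest first):
  leave: 18
  woman: 4
  red: 4

"leave", 18 times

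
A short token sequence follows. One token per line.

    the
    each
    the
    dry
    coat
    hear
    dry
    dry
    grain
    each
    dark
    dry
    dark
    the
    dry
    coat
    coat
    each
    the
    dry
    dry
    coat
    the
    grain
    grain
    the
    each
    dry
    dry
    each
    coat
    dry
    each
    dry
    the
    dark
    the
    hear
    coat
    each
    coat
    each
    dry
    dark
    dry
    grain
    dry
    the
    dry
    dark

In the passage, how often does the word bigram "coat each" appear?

3

Scanning the 49 overlapping bigram windows for "coat each":
  position 17–18: coat each
  position 39–40: coat each
  position 41–42: coat each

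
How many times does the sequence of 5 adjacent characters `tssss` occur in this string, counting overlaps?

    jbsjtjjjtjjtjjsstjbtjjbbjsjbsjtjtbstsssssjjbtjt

Sliding a length-5 window over the 47 characters (43 positions):
  position 36–40: tssss

1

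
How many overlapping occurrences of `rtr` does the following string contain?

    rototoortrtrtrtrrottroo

4

Sliding a length-3 window over the 23 characters (21 positions):
  position 8–10: rtr
  position 10–12: rtr
  position 12–14: rtr
  position 14–16: rtr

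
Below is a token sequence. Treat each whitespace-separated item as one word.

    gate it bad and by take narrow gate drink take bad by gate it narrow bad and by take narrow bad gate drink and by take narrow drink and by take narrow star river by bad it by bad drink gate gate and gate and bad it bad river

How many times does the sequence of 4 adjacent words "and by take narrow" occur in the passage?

4

Scanning the 46 overlapping 4-gram windows for "and by take narrow":
  position 4–7: and by take narrow
  position 17–20: and by take narrow
  position 24–27: and by take narrow
  position 29–32: and by take narrow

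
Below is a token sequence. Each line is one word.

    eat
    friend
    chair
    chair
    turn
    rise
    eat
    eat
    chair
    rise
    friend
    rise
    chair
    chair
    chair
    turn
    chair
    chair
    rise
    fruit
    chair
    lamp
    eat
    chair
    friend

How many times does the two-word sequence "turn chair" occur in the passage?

Scanning the 24 overlapping bigram windows for "turn chair":
  position 16–17: turn chair

1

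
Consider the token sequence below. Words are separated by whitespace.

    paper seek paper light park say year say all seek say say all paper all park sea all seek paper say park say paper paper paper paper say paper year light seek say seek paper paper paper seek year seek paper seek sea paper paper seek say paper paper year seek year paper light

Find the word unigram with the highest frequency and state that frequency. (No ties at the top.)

"paper", 18 times

Unigram frequencies (highest first):
  paper: 18
  seek: 10
  say: 9
  year: 5
  all: 4
  light: 3
  … (2 more, each ≤ 3)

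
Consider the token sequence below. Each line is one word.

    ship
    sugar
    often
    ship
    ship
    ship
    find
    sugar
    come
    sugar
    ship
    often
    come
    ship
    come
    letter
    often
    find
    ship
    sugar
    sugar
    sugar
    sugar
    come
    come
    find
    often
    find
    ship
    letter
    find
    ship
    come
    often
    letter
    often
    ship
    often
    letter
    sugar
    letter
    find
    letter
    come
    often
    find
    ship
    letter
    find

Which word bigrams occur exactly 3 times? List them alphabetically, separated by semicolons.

Bigram counts meeting the condition (exactly 3 times):
  letter find: 3
  often find: 3
  sugar sugar: 3

letter find; often find; sugar sugar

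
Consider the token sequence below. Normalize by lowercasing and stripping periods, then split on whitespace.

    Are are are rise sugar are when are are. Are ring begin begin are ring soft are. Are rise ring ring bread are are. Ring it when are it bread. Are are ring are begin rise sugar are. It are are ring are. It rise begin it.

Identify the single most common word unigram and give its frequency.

"are", 20 times

Unigram frequencies (highest first):
  are: 20
  ring: 7
  it: 5
  rise: 4
  begin: 4
  sugar: 2
  … (3 more, each ≤ 2)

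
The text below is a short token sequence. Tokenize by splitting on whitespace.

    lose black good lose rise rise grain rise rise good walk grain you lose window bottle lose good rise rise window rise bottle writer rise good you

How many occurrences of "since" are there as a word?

0

Scanning the 27 tokens for "since":
  (none found)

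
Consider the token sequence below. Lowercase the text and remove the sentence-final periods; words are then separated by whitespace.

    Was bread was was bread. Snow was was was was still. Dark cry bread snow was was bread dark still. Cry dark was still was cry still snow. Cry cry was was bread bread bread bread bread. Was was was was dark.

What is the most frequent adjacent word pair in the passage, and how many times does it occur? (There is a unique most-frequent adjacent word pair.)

Bigram frequencies (highest first):
  was was: 9
  was bread: 4
  bread bread: 4
  bread was: 2
  bread snow: 2
  snow was: 2
  … (17 more, each ≤ 2)

"was was", 9 times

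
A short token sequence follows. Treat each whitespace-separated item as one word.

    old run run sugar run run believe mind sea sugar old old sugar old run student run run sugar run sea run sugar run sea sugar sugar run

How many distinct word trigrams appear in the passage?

28 tokens → 26 trigram windows in total.
Repeated trigrams (each contributes count−1 duplicates):
  run sugar run: 3
  run run sugar: 2
  sugar run sea: 2
4 duplicate windows → 26 − 4 = 22 distinct.

22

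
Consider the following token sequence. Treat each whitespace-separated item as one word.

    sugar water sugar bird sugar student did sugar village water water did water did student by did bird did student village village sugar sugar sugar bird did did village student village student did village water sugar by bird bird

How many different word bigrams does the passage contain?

27

39 tokens → 38 bigram windows in total.
Repeated bigrams (each contributes count−1 duplicates):
  bird did: 2
  did student: 2
  did village: 2
  student did: 2
  student village: 2
  sugar bird: 2
  sugar sugar: 2
  village student: 2
  … (3 more repeated)
11 duplicate windows → 38 − 11 = 27 distinct.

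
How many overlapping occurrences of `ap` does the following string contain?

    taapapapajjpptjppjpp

Sliding a length-2 window over the 20 characters (19 positions):
  position 3–4: ap
  position 5–6: ap
  position 7–8: ap

3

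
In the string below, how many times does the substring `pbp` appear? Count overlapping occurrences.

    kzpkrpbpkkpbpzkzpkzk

Sliding a length-3 window over the 20 characters (18 positions):
  position 6–8: pbp
  position 11–13: pbp

2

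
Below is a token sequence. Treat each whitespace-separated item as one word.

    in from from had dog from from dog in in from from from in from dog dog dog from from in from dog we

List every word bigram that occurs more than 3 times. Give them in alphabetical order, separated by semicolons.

Bigram counts meeting the condition (more than 3 times):
  from from: 5
  in from: 4

from from; in from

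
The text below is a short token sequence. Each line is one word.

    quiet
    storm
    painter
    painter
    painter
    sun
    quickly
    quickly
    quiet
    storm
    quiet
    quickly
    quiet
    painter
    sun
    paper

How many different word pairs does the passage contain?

16 tokens → 15 bigram windows in total.
Repeated bigrams (each contributes count−1 duplicates):
  painter painter: 2
  painter sun: 2
  quickly quiet: 2
  quiet storm: 2
4 duplicate windows → 15 − 4 = 11 distinct.

11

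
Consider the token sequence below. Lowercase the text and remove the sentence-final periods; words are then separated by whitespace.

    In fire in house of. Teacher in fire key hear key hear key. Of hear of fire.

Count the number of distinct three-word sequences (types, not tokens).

14

17 tokens → 15 trigram windows in total.
Repeated trigrams (each contributes count−1 duplicates):
  key hear key: 2
1 duplicate windows → 15 − 1 = 14 distinct.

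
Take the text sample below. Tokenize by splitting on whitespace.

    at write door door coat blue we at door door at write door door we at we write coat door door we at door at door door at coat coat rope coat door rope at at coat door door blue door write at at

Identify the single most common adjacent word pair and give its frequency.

Bigram frequencies (highest first):
  door door: 6
  we at: 3
  at door: 3
  door at: 3
  coat door: 3
  at write: 2
  … (19 more, each ≤ 2)

"door door", 6 times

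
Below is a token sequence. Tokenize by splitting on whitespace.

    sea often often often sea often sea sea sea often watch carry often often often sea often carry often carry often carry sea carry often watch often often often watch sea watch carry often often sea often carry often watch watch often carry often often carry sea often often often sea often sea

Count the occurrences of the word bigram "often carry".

Scanning the 52 overlapping bigram windows for "often carry":
  position 17–18: often carry
  position 19–20: often carry
  position 21–22: often carry
  position 37–38: often carry
  position 42–43: often carry
  position 45–46: often carry

6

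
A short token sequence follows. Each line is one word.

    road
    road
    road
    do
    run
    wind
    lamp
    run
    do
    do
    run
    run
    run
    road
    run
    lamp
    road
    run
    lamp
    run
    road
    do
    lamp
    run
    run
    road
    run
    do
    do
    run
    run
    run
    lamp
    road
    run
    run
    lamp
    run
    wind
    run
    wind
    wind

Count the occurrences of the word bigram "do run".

3

Scanning the 41 overlapping bigram windows for "do run":
  position 4–5: do run
  position 10–11: do run
  position 29–30: do run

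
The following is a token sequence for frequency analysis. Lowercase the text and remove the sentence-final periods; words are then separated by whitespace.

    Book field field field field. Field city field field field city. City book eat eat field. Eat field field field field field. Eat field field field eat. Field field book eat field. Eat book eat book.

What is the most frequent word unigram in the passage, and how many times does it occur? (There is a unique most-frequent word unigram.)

Unigram frequencies (highest first):
  field: 20
  eat: 8
  book: 5
  city: 3

"field", 20 times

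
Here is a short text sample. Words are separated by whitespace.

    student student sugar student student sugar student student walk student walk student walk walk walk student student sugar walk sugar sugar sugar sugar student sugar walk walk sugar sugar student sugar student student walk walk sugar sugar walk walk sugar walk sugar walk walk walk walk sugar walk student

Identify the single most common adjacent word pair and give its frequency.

Bigram frequencies (highest first):
  walk walk: 8
  sugar walk: 6
  walk sugar: 6
  student student: 5
  student sugar: 5
  sugar student: 5
  … (3 more, each ≤ 5)

"walk walk", 8 times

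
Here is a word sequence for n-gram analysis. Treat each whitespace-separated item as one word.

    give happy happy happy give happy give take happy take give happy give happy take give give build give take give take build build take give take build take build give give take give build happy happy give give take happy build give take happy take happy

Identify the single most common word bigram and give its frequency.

Bigram frequencies (highest first):
  give take: 7
  take give: 5
  give happy: 4
  happy give: 4
  take happy: 4
  happy happy: 3
  … (9 more, each ≤ 3)

"give take", 7 times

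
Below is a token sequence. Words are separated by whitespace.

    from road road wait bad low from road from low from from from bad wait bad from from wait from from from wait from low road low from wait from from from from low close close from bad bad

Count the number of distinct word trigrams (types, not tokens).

30

39 tokens → 37 trigram windows in total.
Repeated trigrams (each contributes count−1 duplicates):
  from from from: 4
  from wait from: 3
  from from wait: 2
  wait from from: 2
7 duplicate windows → 37 − 7 = 30 distinct.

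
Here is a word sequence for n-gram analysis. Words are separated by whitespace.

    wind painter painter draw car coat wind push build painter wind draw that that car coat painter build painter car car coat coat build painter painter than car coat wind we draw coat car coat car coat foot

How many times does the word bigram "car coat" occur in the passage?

6

Scanning the 37 overlapping bigram windows for "car coat":
  position 5–6: car coat
  position 15–16: car coat
  position 21–22: car coat
  position 28–29: car coat
  position 34–35: car coat
  position 36–37: car coat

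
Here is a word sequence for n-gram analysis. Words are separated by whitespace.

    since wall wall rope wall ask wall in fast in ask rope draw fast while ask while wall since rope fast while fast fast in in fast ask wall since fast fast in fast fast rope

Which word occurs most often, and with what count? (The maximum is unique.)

"fast", 10 times

Unigram frequencies (highest first):
  fast: 10
  wall: 6
  in: 5
  rope: 4
  ask: 4
  since: 3
  … (2 more, each ≤ 3)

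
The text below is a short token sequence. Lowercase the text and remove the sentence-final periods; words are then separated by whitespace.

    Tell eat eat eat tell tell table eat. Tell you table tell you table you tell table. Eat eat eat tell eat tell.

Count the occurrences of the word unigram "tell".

8

Scanning the 23 tokens for "tell":
  position 1: tell
  position 5: tell
  position 6: tell
  position 9: tell
  position 12: tell
  position 16: tell
  position 21: tell
  position 23: tell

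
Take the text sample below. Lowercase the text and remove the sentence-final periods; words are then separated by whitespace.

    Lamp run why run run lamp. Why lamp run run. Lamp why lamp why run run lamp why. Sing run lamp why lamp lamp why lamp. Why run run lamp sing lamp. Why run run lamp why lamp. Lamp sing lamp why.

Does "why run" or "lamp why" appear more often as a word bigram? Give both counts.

"lamp why" (10 vs 4)

"why run": 4 occurrences
"lamp why": 10 occurrences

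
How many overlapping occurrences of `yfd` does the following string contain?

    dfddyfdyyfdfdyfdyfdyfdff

Sliding a length-3 window over the 24 characters (22 positions):
  position 5–7: yfd
  position 9–11: yfd
  position 14–16: yfd
  position 17–19: yfd
  position 20–22: yfd

5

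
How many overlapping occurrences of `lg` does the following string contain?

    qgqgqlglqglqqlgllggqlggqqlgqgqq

Sliding a length-2 window over the 31 characters (30 positions):
  position 6–7: lg
  position 14–15: lg
  position 17–18: lg
  position 21–22: lg
  position 26–27: lg

5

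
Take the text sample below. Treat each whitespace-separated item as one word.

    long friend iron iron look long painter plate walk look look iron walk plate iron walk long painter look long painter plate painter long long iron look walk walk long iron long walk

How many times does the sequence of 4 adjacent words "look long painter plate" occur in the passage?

Scanning the 30 overlapping 4-gram windows for "look long painter plate":
  position 5–8: look long painter plate
  position 19–22: look long painter plate

2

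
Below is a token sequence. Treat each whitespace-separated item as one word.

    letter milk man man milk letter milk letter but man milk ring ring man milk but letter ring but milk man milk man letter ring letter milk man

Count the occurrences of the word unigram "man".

7

Scanning the 28 tokens for "man":
  position 3: man
  position 4: man
  position 10: man
  position 14: man
  position 21: man
  position 23: man
  position 28: man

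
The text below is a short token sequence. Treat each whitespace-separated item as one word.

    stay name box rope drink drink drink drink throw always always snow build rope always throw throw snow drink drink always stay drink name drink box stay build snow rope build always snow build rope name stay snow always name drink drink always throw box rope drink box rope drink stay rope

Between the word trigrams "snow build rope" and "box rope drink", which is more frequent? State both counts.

"snow build rope": 2 occurrences
"box rope drink": 3 occurrences

"box rope drink" (3 vs 2)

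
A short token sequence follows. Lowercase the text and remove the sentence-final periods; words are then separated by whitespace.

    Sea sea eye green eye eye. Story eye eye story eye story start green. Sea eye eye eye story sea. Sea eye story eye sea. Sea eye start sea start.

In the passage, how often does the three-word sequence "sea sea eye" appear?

Scanning the 28 overlapping trigram windows for "sea sea eye":
  position 1–3: sea sea eye
  position 20–22: sea sea eye
  position 25–27: sea sea eye

3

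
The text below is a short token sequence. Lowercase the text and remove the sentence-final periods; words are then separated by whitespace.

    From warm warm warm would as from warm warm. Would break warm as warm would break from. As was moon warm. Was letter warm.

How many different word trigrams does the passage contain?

19

24 tokens → 22 trigram windows in total.
Repeated trigrams (each contributes count−1 duplicates):
  from warm warm: 2
  warm warm would: 2
  warm would break: 2
3 duplicate windows → 22 − 3 = 19 distinct.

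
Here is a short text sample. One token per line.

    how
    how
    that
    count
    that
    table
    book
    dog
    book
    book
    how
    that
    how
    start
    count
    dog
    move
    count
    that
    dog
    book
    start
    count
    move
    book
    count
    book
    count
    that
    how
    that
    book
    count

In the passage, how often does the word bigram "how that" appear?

Scanning the 32 overlapping bigram windows for "how that":
  position 2–3: how that
  position 11–12: how that
  position 30–31: how that

3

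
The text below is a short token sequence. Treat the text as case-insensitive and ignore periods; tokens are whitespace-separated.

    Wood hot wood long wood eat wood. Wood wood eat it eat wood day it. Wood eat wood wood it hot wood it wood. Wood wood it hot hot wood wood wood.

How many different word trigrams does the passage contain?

24

32 tokens → 30 trigram windows in total.
Repeated trigrams (each contributes count−1 duplicates):
  wood wood wood: 3
  eat wood wood: 2
  wood eat wood: 2
  wood it hot: 2
  wood wood it: 2
6 duplicate windows → 30 − 6 = 24 distinct.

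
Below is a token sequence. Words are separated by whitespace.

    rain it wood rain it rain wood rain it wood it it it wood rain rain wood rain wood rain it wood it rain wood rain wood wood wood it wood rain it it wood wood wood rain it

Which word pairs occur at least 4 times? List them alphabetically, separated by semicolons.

Bigram counts meeting the condition (at least 4 times):
  it wood: 6
  rain it: 6
  rain wood: 5
  wood rain: 8
  wood wood: 4

it wood; rain it; rain wood; wood rain; wood wood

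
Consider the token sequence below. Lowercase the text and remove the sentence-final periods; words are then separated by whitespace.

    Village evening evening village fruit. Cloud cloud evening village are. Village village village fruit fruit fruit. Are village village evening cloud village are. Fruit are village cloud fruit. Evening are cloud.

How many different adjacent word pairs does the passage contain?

31 tokens → 30 bigram windows in total.
Repeated bigrams (each contributes count−1 duplicates):
  are village: 3
  village village: 3
  evening village: 2
  fruit are: 2
  fruit fruit: 2
  village are: 2
  village evening: 2
  village fruit: 2
10 duplicate windows → 30 − 10 = 20 distinct.

20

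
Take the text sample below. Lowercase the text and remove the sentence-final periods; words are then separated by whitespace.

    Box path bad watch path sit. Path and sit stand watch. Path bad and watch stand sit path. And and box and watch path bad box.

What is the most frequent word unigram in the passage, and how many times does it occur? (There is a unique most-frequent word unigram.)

"path", 6 times

Unigram frequencies (highest first):
  path: 6
  and: 5
  watch: 4
  box: 3
  bad: 3
  sit: 3
  … (1 more, each ≤ 2)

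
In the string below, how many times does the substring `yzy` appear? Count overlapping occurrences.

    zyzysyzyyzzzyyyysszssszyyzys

Sliding a length-3 window over the 28 characters (26 positions):
  position 2–4: yzy
  position 6–8: yzy
  position 25–27: yzy

3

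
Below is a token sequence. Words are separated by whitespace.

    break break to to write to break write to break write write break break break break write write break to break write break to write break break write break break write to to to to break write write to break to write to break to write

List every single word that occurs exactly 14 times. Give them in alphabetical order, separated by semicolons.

to; write

Unigram counts meeting the condition (exactly 14 times):
  to: 14
  write: 14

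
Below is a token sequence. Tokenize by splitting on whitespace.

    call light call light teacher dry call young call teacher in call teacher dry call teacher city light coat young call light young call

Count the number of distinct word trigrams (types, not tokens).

21

24 tokens → 22 trigram windows in total.
Repeated trigrams (each contributes count−1 duplicates):
  teacher dry call: 2
1 duplicate windows → 22 − 1 = 21 distinct.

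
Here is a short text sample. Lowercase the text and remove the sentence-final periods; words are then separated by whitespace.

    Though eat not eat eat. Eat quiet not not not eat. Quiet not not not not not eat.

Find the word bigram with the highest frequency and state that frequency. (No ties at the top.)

"not not", 6 times

Bigram frequencies (highest first):
  not not: 6
  not eat: 3
  eat eat: 2
  eat quiet: 2
  quiet not: 2
  though eat: 1
  … (1 more, each ≤ 1)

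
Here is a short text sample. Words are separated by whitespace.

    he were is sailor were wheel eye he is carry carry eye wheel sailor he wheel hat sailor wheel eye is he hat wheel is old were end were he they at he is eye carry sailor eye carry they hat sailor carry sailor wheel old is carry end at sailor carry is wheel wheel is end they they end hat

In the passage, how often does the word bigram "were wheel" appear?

1

Scanning the 60 overlapping bigram windows for "were wheel":
  position 5–6: were wheel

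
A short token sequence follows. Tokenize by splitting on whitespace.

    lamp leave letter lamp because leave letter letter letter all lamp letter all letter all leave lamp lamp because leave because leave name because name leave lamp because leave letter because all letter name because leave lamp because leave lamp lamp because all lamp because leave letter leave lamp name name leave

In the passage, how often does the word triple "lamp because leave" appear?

5

Scanning the 50 overlapping trigram windows for "lamp because leave":
  position 4–6: lamp because leave
  position 18–20: lamp because leave
  position 27–29: lamp because leave
  position 37–39: lamp because leave
  position 44–46: lamp because leave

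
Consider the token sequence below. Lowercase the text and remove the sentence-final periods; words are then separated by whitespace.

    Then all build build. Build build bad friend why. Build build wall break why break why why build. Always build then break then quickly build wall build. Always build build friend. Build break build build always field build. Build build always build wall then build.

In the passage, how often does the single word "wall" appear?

Scanning the 45 tokens for "wall":
  position 12: wall
  position 26: wall
  position 43: wall

3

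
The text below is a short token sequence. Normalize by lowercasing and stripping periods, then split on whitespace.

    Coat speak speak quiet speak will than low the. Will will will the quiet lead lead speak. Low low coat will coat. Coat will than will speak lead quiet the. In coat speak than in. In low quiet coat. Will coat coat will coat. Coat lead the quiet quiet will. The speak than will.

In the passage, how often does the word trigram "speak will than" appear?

Scanning the 52 overlapping trigram windows for "speak will than":
  position 5–7: speak will than

1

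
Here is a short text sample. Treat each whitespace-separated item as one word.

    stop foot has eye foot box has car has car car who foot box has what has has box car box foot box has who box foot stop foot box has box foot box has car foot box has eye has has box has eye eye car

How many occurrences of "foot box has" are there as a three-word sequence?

Scanning the 45 overlapping trigram windows for "foot box has":
  position 5–7: foot box has
  position 13–15: foot box has
  position 22–24: foot box has
  position 29–31: foot box has
  position 33–35: foot box has
  position 37–39: foot box has

6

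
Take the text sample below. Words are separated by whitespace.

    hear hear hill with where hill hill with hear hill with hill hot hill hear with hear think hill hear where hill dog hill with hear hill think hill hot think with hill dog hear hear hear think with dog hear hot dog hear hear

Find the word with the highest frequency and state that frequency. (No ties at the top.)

Unigram frequencies (highest first):
  hear: 13
  hill: 12
  with: 7
  think: 4
  dog: 4
  hot: 3
  … (1 more, each ≤ 2)

"hear", 13 times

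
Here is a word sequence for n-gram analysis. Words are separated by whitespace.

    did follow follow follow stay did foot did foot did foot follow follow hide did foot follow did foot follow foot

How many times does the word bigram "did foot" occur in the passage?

5

Scanning the 20 overlapping bigram windows for "did foot":
  position 6–7: did foot
  position 8–9: did foot
  position 10–11: did foot
  position 15–16: did foot
  position 18–19: did foot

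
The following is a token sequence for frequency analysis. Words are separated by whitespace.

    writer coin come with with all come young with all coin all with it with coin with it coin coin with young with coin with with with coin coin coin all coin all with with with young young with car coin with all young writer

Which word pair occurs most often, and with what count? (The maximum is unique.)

"with with", 5 times

Bigram frequencies (highest first):
  with with: 5
  coin with: 4
  with all: 3
  young with: 3
  coin all: 3
  with coin: 3
  … (17 more, each ≤ 3)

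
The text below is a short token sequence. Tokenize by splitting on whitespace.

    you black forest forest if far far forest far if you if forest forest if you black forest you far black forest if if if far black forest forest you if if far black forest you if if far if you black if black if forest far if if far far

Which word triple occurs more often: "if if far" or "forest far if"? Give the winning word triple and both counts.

"if if far": 4 occurrences
"forest far if": 2 occurrences

"if if far" (4 vs 2)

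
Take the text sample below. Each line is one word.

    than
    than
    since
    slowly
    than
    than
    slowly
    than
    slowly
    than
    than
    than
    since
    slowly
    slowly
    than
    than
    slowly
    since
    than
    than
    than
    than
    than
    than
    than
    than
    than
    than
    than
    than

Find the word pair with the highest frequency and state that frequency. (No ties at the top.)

"than than", 16 times

Bigram frequencies (highest first):
  than than: 16
  slowly than: 4
  than slowly: 3
  than since: 2
  since slowly: 2
  slowly slowly: 1
  … (2 more, each ≤ 1)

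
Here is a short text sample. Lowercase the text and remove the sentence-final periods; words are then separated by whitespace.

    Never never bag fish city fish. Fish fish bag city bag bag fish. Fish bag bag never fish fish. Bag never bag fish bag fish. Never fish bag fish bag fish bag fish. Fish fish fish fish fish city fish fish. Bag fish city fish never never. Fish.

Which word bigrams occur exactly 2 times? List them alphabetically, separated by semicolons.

bag bag; bag never; fish never; never bag; never never

Bigram counts meeting the condition (exactly 2 times):
  bag bag: 2
  bag never: 2
  fish never: 2
  never bag: 2
  never never: 2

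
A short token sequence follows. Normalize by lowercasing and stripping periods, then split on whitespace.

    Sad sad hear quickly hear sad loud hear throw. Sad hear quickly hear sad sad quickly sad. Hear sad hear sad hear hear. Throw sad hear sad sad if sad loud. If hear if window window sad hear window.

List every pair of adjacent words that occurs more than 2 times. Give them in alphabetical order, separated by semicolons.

Bigram counts meeting the condition (more than 2 times):
  hear sad: 5
  sad hear: 7
  sad sad: 3

hear sad; sad hear; sad sad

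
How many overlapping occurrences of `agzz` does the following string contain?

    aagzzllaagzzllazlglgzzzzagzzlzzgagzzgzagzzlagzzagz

6

Sliding a length-4 window over the 50 characters (47 positions):
  position 2–5: agzz
  position 9–12: agzz
  position 25–28: agzz
  position 33–36: agzz
  position 39–42: agzz
  position 44–47: agzz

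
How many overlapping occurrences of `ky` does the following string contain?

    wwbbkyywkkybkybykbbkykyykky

6

Sliding a length-2 window over the 27 characters (26 positions):
  position 5–6: ky
  position 10–11: ky
  position 13–14: ky
  position 20–21: ky
  position 22–23: ky
  position 26–27: ky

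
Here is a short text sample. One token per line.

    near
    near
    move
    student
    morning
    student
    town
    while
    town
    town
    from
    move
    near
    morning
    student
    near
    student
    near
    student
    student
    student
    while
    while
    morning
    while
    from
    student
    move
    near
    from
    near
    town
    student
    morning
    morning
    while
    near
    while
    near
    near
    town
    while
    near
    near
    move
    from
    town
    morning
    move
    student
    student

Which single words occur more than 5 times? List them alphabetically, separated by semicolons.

morning; near; student; town; while

Unigram counts meeting the condition (more than 5 times):
  morning: 6
  near: 12
  student: 11
  town: 6
  while: 7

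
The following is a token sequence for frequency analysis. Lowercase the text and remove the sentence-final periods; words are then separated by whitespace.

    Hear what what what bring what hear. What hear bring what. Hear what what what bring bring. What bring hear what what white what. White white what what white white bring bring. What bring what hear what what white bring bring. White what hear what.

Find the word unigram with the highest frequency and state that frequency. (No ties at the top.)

"what", 21 times

Unigram frequencies (highest first):
  what: 21
  bring: 10
  hear: 7
  white: 7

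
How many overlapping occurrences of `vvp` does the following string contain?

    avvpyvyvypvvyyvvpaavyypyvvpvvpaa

Sliding a length-3 window over the 32 characters (30 positions):
  position 2–4: vvp
  position 15–17: vvp
  position 25–27: vvp
  position 28–30: vvp

4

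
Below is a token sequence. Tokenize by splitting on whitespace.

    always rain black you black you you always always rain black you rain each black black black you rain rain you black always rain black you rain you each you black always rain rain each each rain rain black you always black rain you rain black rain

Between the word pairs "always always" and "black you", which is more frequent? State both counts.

"always always": 1 occurrence
"black you": 6 occurrences

"black you" (6 vs 1)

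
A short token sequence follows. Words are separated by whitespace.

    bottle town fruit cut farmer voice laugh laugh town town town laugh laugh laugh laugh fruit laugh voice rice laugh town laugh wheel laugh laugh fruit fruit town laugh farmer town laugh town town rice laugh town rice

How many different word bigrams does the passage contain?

22

38 tokens → 37 bigram windows in total.
Repeated bigrams (each contributes count−1 duplicates):
  laugh laugh: 5
  laugh town: 4
  town laugh: 4
  town town: 3
  laugh fruit: 2
  rice laugh: 2
  town rice: 2
15 duplicate windows → 37 − 15 = 22 distinct.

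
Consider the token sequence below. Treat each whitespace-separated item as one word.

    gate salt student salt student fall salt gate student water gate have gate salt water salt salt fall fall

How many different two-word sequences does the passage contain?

16

19 tokens → 18 bigram windows in total.
Repeated bigrams (each contributes count−1 duplicates):
  gate salt: 2
  salt student: 2
2 duplicate windows → 18 − 2 = 16 distinct.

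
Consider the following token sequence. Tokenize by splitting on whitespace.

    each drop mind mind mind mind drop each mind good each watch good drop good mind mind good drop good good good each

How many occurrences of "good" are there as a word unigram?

7

Scanning the 23 tokens for "good":
  position 10: good
  position 13: good
  position 15: good
  position 18: good
  position 20: good
  position 21: good
  position 22: good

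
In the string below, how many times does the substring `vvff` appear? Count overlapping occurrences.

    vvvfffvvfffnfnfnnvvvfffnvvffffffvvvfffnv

Sliding a length-4 window over the 40 characters (37 positions):
  position 2–5: vvff
  position 7–10: vvff
  position 19–22: vvff
  position 25–28: vvff
  position 34–37: vvff

5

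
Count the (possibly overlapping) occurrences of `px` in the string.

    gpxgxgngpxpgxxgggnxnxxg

2

Sliding a length-2 window over the 23 characters (22 positions):
  position 2–3: px
  position 9–10: px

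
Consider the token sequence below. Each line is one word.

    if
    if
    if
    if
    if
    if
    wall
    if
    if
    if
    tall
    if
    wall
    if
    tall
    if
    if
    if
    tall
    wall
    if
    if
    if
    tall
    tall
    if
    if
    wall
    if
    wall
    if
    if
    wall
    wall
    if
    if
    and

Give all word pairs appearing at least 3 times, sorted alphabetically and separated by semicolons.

if if; if tall; if wall; tall if; wall if

Bigram counts meeting the condition (at least 3 times):
  if if: 14
  if tall: 4
  if wall: 5
  tall if: 3
  wall if: 6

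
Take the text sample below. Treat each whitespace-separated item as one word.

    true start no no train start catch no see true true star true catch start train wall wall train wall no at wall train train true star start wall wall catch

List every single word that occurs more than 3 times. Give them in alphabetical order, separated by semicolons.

no; start; train; true; wall

Unigram counts meeting the condition (more than 3 times):
  no: 4
  start: 4
  train: 5
  true: 5
  wall: 6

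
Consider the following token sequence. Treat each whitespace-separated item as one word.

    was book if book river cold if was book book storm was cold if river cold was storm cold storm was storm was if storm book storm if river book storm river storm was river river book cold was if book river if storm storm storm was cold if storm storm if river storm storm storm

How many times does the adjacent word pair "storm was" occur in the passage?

Scanning the 55 overlapping bigram windows for "storm was":
  position 11–12: storm was
  position 20–21: storm was
  position 22–23: storm was
  position 33–34: storm was
  position 46–47: storm was

5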